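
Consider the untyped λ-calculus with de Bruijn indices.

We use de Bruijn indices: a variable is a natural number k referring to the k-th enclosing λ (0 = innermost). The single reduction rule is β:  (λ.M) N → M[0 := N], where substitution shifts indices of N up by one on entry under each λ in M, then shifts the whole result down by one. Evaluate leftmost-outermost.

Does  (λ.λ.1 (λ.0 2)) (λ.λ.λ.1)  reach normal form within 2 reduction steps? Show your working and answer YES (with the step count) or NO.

  start: (λ.λ.1 (λ.0 2)) (λ.λ.λ.1)
  [1] λ.(λ.λ.λ.1) (λ.0 (λ.λ.λ.1))
  [2] λ.λ.λ.1

Answer: YES — reaches normal form λ.λ.λ.1 in 2 ≤ 2 steps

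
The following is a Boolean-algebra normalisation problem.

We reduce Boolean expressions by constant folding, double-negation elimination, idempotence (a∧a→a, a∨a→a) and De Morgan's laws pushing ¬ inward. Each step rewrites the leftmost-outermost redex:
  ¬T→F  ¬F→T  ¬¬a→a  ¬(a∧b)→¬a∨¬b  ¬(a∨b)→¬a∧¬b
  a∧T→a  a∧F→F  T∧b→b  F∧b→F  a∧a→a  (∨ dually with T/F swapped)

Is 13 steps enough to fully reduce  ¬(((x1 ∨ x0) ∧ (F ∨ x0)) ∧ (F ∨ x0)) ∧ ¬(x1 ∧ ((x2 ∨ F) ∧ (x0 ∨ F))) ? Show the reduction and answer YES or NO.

  start: ¬(((x1 ∨ x0) ∧ (F ∨ x0)) ∧ (F ∨ x0)) ∧ ¬(x1 ∧ ((x2 ∨ F) ∧ (x0 ∨ F)))
  step 1: (¬((x1 ∨ x0) ∧ (F ∨ x0)) ∨ ¬(F ∨ x0)) ∧ ¬(x1 ∧ ((x2 ∨ F) ∧ (x0 ∨ F)))
  step 2: ((¬(x1 ∨ x0) ∨ ¬(F ∨ x0)) ∨ ¬(F ∨ x0)) ∧ ¬(x1 ∧ ((x2 ∨ F) ∧ (x0 ∨ F)))
  step 3: (((¬x1 ∧ ¬x0) ∨ ¬(F ∨ x0)) ∨ ¬(F ∨ x0)) ∧ ¬(x1 ∧ ((x2 ∨ F) ∧ (x0 ∨ F)))
  step 4: (((¬x1 ∧ ¬x0) ∨ (¬F ∧ ¬x0)) ∨ ¬(F ∨ x0)) ∧ ¬(x1 ∧ ((x2 ∨ F) ∧ (x0 ∨ F)))
  step 5: (((¬x1 ∧ ¬x0) ∨ (T ∧ ¬x0)) ∨ ¬(F ∨ x0)) ∧ ¬(x1 ∧ ((x2 ∨ F) ∧ (x0 ∨ F)))
  step 6: (((¬x1 ∧ ¬x0) ∨ ¬x0) ∨ ¬(F ∨ x0)) ∧ ¬(x1 ∧ ((x2 ∨ F) ∧ (x0 ∨ F)))
  step 7: (((¬x1 ∧ ¬x0) ∨ ¬x0) ∨ (¬F ∧ ¬x0)) ∧ ¬(x1 ∧ ((x2 ∨ F) ∧ (x0 ∨ F)))
  step 8: (((¬x1 ∧ ¬x0) ∨ ¬x0) ∨ (T ∧ ¬x0)) ∧ ¬(x1 ∧ ((x2 ∨ F) ∧ (x0 ∨ F)))
  step 9: (((¬x1 ∧ ¬x0) ∨ ¬x0) ∨ ¬x0) ∧ ¬(x1 ∧ ((x2 ∨ F) ∧ (x0 ∨ F)))
  step 10: (((¬x1 ∧ ¬x0) ∨ ¬x0) ∨ ¬x0) ∧ (¬x1 ∨ ¬((x2 ∨ F) ∧ (x0 ∨ F)))
  step 11: (((¬x1 ∧ ¬x0) ∨ ¬x0) ∨ ¬x0) ∧ (¬x1 ∨ (¬(x2 ∨ F) ∨ ¬(x0 ∨ F)))
  step 12: (((¬x1 ∧ ¬x0) ∨ ¬x0) ∨ ¬x0) ∧ (¬x1 ∨ ((¬x2 ∧ ¬F) ∨ ¬(x0 ∨ F)))
  step 13: (((¬x1 ∧ ¬x0) ∨ ¬x0) ∨ ¬x0) ∧ (¬x1 ∨ ((¬x2 ∧ T) ∨ ¬(x0 ∨ F)))

Answer: NO — after 13 steps the term is (((¬x1 ∧ ¬x0) ∨ ¬x0) ∨ ¬x0) ∧ (¬x1 ∨ ((¬x2 ∧ T) ∨ ¬(x0 ∨ F))), not yet normal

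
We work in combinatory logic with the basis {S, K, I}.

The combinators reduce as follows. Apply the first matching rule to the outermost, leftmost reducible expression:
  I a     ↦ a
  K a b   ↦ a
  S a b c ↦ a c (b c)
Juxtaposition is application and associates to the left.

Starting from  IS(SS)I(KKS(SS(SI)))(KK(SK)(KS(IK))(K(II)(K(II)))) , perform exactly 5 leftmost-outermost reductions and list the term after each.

Answer: after 5 steps: KKS(SS(SI))(KK(SK)(KS(IK))(K(II)(K(II))))(KKS(SS(SI))(I(KKS(SS(SI))))(KK(SK)(KS(IK))(K(II)(K(II)))))

Derivation:
  start: IS(SS)I(KKS(SS(SI)))(KK(SK)(KS(IK))(K(II)(K(II))))
  step 1: S(SS)I(KKS(SS(SI)))(KK(SK)(KS(IK))(K(II)(K(II))))
  step 2: SS(KKS(SS(SI)))(I(KKS(SS(SI))))(KK(SK)(KS(IK))(K(II)(K(II))))
  step 3: S(I(KKS(SS(SI))))(KKS(SS(SI))(I(KKS(SS(SI)))))(KK(SK)(KS(IK))(K(II)(K(II))))
  step 4: I(KKS(SS(SI)))(KK(SK)(KS(IK))(K(II)(K(II))))(KKS(SS(SI))(I(KKS(SS(SI))))(KK(SK)(KS(IK))(K(II)(K(II)))))
  step 5: KKS(SS(SI))(KK(SK)(KS(IK))(K(II)(K(II))))(KKS(SS(SI))(I(KKS(SS(SI))))(KK(SK)(KS(IK))(K(II)(K(II)))))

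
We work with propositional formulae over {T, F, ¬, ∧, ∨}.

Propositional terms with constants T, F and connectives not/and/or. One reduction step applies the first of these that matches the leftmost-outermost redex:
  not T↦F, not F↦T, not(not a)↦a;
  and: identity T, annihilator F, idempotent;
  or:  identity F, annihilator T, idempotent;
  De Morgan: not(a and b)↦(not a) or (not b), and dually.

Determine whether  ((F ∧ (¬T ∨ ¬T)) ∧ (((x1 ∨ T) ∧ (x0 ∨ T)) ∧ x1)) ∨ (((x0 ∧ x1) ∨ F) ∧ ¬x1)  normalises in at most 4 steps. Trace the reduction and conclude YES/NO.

  start: ((F ∧ (¬T ∨ ¬T)) ∧ (((x1 ∨ T) ∧ (x0 ∨ T)) ∧ x1)) ∨ (((x0 ∧ x1) ∨ F) ∧ ¬x1)
  step 1: (F ∧ (((x1 ∨ T) ∧ (x0 ∨ T)) ∧ x1)) ∨ (((x0 ∧ x1) ∨ F) ∧ ¬x1)
  step 2: F ∨ (((x0 ∧ x1) ∨ F) ∧ ¬x1)
  step 3: ((x0 ∧ x1) ∨ F) ∧ ¬x1
  step 4: (x0 ∧ x1) ∧ ¬x1

Answer: YES — reaches normal form (x0 ∧ x1) ∧ ¬x1 in 4 ≤ 4 steps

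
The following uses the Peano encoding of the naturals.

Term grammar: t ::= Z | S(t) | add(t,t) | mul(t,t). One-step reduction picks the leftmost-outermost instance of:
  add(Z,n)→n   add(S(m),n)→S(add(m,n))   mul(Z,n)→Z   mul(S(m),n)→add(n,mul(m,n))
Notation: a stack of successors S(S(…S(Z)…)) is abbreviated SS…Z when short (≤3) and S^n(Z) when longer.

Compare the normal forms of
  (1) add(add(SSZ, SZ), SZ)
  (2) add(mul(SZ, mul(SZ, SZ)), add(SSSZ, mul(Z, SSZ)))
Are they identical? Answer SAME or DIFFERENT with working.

Term A:
  start: add(add(SSZ, SZ), SZ)
  [1] add(S(add(SZ, SZ)), SZ)
  [2] S(add(add(SZ, SZ), SZ))
  [3] S(add(S(add(Z, SZ)), SZ))
  [4] S(S(add(add(Z, SZ), SZ)))
  [5] S(S(add(SZ, SZ)))
  [6] S(S(S(add(Z, SZ))))
  [7] S^4(Z)

Term B:
  start: add(mul(SZ, mul(SZ, SZ)), add(SSSZ, mul(Z, SSZ)))
  [1] add(add(mul(SZ, SZ), mul(Z, mul(SZ, SZ))), add(SSSZ, mul(Z, SSZ)))
  [2] add(add(add(SZ, mul(Z, SZ)), mul(Z, mul(SZ, SZ))), add(SSSZ, mul(Z, SSZ)))
  [3] add(add(S(add(Z, mul(Z, SZ))), mul(Z, mul(SZ, SZ))), add(SSSZ, mul(Z, SSZ)))
  [4] add(S(add(add(Z, mul(Z, SZ)), mul(Z, mul(SZ, SZ)))), add(SSSZ, mul(Z, SSZ)))
  [5] S(add(add(add(Z, mul(Z, SZ)), mul(Z, mul(SZ, SZ))), add(SSSZ, mul(Z, SSZ))))
  [6] S(add(add(mul(Z, SZ), mul(Z, mul(SZ, SZ))), add(SSSZ, mul(Z, SSZ))))
  [7] S(add(add(Z, mul(Z, mul(SZ, SZ))), add(SSSZ, mul(Z, SSZ))))
  [8] S(add(mul(Z, mul(SZ, SZ)), add(SSSZ, mul(Z, SSZ))))
  [9] S(add(Z, add(SSSZ, mul(Z, SSZ))))
  [10] S(add(SSSZ, mul(Z, SSZ)))
  [11] S(S(add(SSZ, mul(Z, SSZ))))
  [12] S(S(S(add(SZ, mul(Z, SSZ)))))
  [13] S(S(S(S(add(Z, mul(Z, SSZ))))))
  [14] S(S(S(S(mul(Z, SSZ)))))
  [15] S^4(Z)

Answer: SAME — A ⇓ S^4(Z), B ⇓ S^4(Z)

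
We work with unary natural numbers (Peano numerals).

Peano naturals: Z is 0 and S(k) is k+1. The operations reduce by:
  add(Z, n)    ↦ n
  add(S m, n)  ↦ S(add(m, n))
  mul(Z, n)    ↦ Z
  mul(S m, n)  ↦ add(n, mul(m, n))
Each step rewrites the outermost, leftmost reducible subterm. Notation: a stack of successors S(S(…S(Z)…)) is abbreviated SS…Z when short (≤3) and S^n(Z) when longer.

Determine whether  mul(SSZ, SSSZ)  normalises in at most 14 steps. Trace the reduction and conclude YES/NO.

  start: mul(SSZ, SSSZ)
  [1] add(SSSZ, mul(SZ, SSSZ))
  [2] S(add(SSZ, mul(SZ, SSSZ)))
  [3] S(S(add(SZ, mul(SZ, SSSZ))))
  [4] S(S(S(add(Z, mul(SZ, SSSZ)))))
  [5] S(S(S(mul(SZ, SSSZ))))
  [6] S(S(S(add(SSSZ, mul(Z, SSSZ)))))
  [7] S(S(S(S(add(SSZ, mul(Z, SSSZ))))))
  [8] S(S(S(S(S(add(SZ, mul(Z, SSSZ)))))))
  [9] S(S(S(S(S(S(add(Z, mul(Z, SSSZ))))))))
  [10] S(S(S(S(S(S(mul(Z, SSSZ)))))))
  [11] S^6(Z)

Answer: YES — reaches normal form S^6(Z) in 11 ≤ 14 steps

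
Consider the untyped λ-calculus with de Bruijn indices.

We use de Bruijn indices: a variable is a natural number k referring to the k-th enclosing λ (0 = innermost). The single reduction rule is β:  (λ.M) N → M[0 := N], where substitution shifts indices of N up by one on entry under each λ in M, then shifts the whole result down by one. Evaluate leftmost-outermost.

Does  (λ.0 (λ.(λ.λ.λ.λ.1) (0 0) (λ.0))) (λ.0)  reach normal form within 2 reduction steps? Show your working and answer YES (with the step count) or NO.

Answer: NO — after 2 steps the term is λ.(λ.λ.λ.λ.1) (0 0) (λ.0), not yet normal

Derivation:
  start: (λ.0 (λ.(λ.λ.λ.λ.1) (0 0) (λ.0))) (λ.0)
  →1  (λ.0) (λ.(λ.λ.λ.λ.1) (0 0) (λ.0))
  →2  λ.(λ.λ.λ.λ.1) (0 0) (λ.0)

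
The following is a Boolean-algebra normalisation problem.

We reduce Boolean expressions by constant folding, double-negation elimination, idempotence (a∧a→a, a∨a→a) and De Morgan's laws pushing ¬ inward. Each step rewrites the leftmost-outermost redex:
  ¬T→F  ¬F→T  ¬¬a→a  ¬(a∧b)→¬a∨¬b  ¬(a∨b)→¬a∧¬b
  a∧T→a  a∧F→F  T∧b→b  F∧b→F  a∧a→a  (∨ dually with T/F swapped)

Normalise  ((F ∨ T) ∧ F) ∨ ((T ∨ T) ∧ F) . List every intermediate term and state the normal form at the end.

  start: ((F ∨ T) ∧ F) ∨ ((T ∨ T) ∧ F)
  step 1: F ∨ ((T ∨ T) ∧ F)
  step 2: (T ∨ T) ∧ F
  step 3: F

Answer: normal form = F  (in 3 steps)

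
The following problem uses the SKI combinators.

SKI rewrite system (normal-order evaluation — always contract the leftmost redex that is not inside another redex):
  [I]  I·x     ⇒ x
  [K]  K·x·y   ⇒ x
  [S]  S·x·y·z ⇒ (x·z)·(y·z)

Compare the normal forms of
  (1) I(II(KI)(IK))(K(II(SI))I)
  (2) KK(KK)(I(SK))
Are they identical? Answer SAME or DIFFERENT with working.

Answer: DIFFERENT — A ⇓ SI, B ⇓ K(SK)

Working:
Term A:
  start: I(II(KI)(IK))(K(II(SI))I)
  [1] II(KI)(IK)(K(II(SI))I)
  [2] I(KI)(IK)(K(II(SI))I)
  [3] KI(IK)(K(II(SI))I)
  [4] I(K(II(SI))I)
  [5] K(II(SI))I
  [6] II(SI)
  [7] I(SI)
  [8] SI

Term B:
  start: KK(KK)(I(SK))
  [1] K(I(SK))
  [2] K(SK)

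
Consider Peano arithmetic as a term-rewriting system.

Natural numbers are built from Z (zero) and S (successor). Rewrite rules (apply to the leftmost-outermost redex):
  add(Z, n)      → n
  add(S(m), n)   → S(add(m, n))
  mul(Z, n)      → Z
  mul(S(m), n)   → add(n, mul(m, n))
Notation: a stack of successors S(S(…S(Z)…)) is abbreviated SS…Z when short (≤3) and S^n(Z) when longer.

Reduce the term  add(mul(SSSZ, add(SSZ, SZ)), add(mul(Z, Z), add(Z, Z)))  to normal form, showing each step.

Answer: normal form = S^9(Z)  (in 38 steps)

Derivation:
  start: add(mul(SSSZ, add(SSZ, SZ)), add(mul(Z, Z), add(Z, Z)))
  [1] add(add(add(SSZ, SZ), mul(SSZ, add(SSZ, SZ))), add(mul(Z, Z), add(Z, Z)))
  [2] add(add(S(add(SZ, SZ)), mul(SSZ, add(SSZ, SZ))), add(mul(Z, Z), add(Z, Z)))
  [3] add(S(add(add(SZ, SZ), mul(SSZ, add(SSZ, SZ)))), add(mul(Z, Z), add(Z, Z)))
  [4] S(add(add(add(SZ, SZ), mul(SSZ, add(SSZ, SZ))), add(mul(Z, Z), add(Z, Z))))
  [5] S(add(add(S(add(Z, SZ)), mul(SSZ, add(SSZ, SZ))), add(mul(Z, Z), add(Z, Z))))
  [6] S(add(S(add(add(Z, SZ), mul(SSZ, add(SSZ, SZ)))), add(mul(Z, Z), add(Z, Z))))
  [7] S(S(add(add(add(Z, SZ), mul(SSZ, add(SSZ, SZ))), add(mul(Z, Z), add(Z, Z)))))
  [8] S(S(add(add(SZ, mul(SSZ, add(SSZ, SZ))), add(mul(Z, Z), add(Z, Z)))))
  [9] S(S(add(S(add(Z, mul(SSZ, add(SSZ, SZ)))), add(mul(Z, Z), add(Z, Z)))))
  [10] S(S(S(add(add(Z, mul(SSZ, add(SSZ, SZ))), add(mul(Z, Z), add(Z, Z))))))
  [11] S(S(S(add(mul(SSZ, add(SSZ, SZ)), add(mul(Z, Z), add(Z, Z))))))
  [12] S(S(S(add(add(add(SSZ, SZ), mul(SZ, add(SSZ, SZ))), add(mul(Z, Z), add(Z, Z))))))
  [13] S(S(S(add(add(S(add(SZ, SZ)), mul(SZ, add(SSZ, SZ))), add(mul(Z, Z), add(Z, Z))))))
  [14] S(S(S(add(S(add(add(SZ, SZ), mul(SZ, add(SSZ, SZ)))), add(mul(Z, Z), add(Z, Z))))))
  [15] S(S(S(S(add(add(add(SZ, SZ), mul(SZ, add(SSZ, SZ))), add(mul(Z, Z), add(Z, Z)))))))
  [16] S(S(S(S(add(add(S(add(Z, SZ)), mul(SZ, add(SSZ, SZ))), add(mul(Z, Z), add(Z, Z)))))))
  [17] S(S(S(S(add(S(add(add(Z, SZ), mul(SZ, add(SSZ, SZ)))), add(mul(Z, Z), add(Z, Z)))))))
  [18] S(S(S(S(S(add(add(add(Z, SZ), mul(SZ, add(SSZ, SZ))), add(mul(Z, Z), add(Z, Z))))))))
  [19] S(S(S(S(S(add(add(SZ, mul(SZ, add(SSZ, SZ))), add(mul(Z, Z), add(Z, Z))))))))
  [20] S(S(S(S(S(add(S(add(Z, mul(SZ, add(SSZ, SZ)))), add(mul(Z, Z), add(Z, Z))))))))
  [21] S(S(S(S(S(S(add(add(Z, mul(SZ, add(SSZ, SZ))), add(mul(Z, Z), add(Z, Z)))))))))
  [22] S(S(S(S(S(S(add(mul(SZ, add(SSZ, SZ)), add(mul(Z, Z), add(Z, Z)))))))))
  [23] S(S(S(S(S(S(add(add(add(SSZ, SZ), mul(Z, add(SSZ, SZ))), add(mul(Z, Z), add(Z, Z)))))))))
  [24] S(S(S(S(S(S(add(add(S(add(SZ, SZ)), mul(Z, add(SSZ, SZ))), add(mul(Z, Z), add(Z, Z)))))))))
  [25] S(S(S(S(S(S(add(S(add(add(SZ, SZ), mul(Z, add(SSZ, SZ)))), add(mul(Z, Z), add(Z, Z)))))))))
  [26] S(S(S(S(S(S(S(add(add(add(SZ, SZ), mul(Z, add(SSZ, SZ))), add(mul(Z, Z), add(Z, Z))))))))))
  [27] S(S(S(S(S(S(S(add(add(S(add(Z, SZ)), mul(Z, add(SSZ, SZ))), add(mul(Z, Z), add(Z, Z))))))))))
  [28] S(S(S(S(S(S(S(add(S(add(add(Z, SZ), mul(Z, add(SSZ, SZ)))), add(mul(Z, Z), add(Z, Z))))))))))
  [29] S(S(S(S(S(S(S(S(add(add(add(Z, SZ), mul(Z, add(SSZ, SZ))), add(mul(Z, Z), add(Z, Z)))))))))))
  [30] S(S(S(S(S(S(S(S(add(add(SZ, mul(Z, add(SSZ, SZ))), add(mul(Z, Z), add(Z, Z)))))))))))
  [31] S(S(S(S(S(S(S(S(add(S(add(Z, mul(Z, add(SSZ, SZ)))), add(mul(Z, Z), add(Z, Z)))))))))))
  [32] S(S(S(S(S(S(S(S(S(add(add(Z, mul(Z, add(SSZ, SZ))), add(mul(Z, Z), add(Z, Z))))))))))))
  [33] S(S(S(S(S(S(S(S(S(add(mul(Z, add(SSZ, SZ)), add(mul(Z, Z), add(Z, Z))))))))))))
  [34] S(S(S(S(S(S(S(S(S(add(Z, add(mul(Z, Z), add(Z, Z))))))))))))
  [35] S(S(S(S(S(S(S(S(S(add(mul(Z, Z), add(Z, Z)))))))))))
  [36] S(S(S(S(S(S(S(S(S(add(Z, add(Z, Z)))))))))))
  [37] S(S(S(S(S(S(S(S(S(add(Z, Z))))))))))
  [38] S^9(Z)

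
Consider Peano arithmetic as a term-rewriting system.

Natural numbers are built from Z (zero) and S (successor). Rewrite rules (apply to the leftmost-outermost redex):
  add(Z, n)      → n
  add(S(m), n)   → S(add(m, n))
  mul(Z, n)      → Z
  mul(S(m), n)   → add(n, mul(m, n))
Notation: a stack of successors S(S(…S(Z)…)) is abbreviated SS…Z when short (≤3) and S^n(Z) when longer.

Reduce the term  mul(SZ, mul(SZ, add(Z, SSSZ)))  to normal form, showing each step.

Answer: normal form = SSSZ  (in 13 steps)

Reduction:
  start: mul(SZ, mul(SZ, add(Z, SSSZ)))
  [1] add(mul(SZ, add(Z, SSSZ)), mul(Z, mul(SZ, add(Z, SSSZ))))
  [2] add(add(add(Z, SSSZ), mul(Z, add(Z, SSSZ))), mul(Z, mul(SZ, add(Z, SSSZ))))
  [3] add(add(SSSZ, mul(Z, add(Z, SSSZ))), mul(Z, mul(SZ, add(Z, SSSZ))))
  [4] add(S(add(SSZ, mul(Z, add(Z, SSSZ)))), mul(Z, mul(SZ, add(Z, SSSZ))))
  [5] S(add(add(SSZ, mul(Z, add(Z, SSSZ))), mul(Z, mul(SZ, add(Z, SSSZ)))))
  [6] S(add(S(add(SZ, mul(Z, add(Z, SSSZ)))), mul(Z, mul(SZ, add(Z, SSSZ)))))
  [7] S(S(add(add(SZ, mul(Z, add(Z, SSSZ))), mul(Z, mul(SZ, add(Z, SSSZ))))))
  [8] S(S(add(S(add(Z, mul(Z, add(Z, SSSZ)))), mul(Z, mul(SZ, add(Z, SSSZ))))))
  [9] S(S(S(add(add(Z, mul(Z, add(Z, SSSZ))), mul(Z, mul(SZ, add(Z, SSSZ)))))))
  [10] S(S(S(add(mul(Z, add(Z, SSSZ)), mul(Z, mul(SZ, add(Z, SSSZ)))))))
  [11] S(S(S(add(Z, mul(Z, mul(SZ, add(Z, SSSZ)))))))
  [12] S(S(S(mul(Z, mul(SZ, add(Z, SSSZ))))))
  [13] SSSZ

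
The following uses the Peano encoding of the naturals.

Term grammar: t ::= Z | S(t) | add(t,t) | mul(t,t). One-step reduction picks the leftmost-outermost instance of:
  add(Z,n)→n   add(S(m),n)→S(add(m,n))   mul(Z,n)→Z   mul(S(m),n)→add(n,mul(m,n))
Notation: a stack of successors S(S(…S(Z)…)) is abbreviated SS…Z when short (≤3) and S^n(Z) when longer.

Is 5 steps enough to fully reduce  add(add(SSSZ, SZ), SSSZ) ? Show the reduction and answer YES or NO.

  start: add(add(SSSZ, SZ), SSSZ)
  [1] add(S(add(SSZ, SZ)), SSSZ)
  [2] S(add(add(SSZ, SZ), SSSZ))
  [3] S(add(S(add(SZ, SZ)), SSSZ))
  [4] S(S(add(add(SZ, SZ), SSSZ)))
  [5] S(S(add(S(add(Z, SZ)), SSSZ)))

Answer: NO — after 5 steps the term is S(S(add(S(add(Z, SZ)), SSSZ))), not yet normal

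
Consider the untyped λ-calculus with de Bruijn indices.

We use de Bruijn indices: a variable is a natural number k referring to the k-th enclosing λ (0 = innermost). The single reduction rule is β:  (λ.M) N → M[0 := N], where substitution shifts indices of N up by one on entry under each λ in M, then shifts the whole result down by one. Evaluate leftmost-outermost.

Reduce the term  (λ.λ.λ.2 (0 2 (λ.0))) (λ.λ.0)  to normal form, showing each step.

  start: (λ.λ.λ.2 (0 2 (λ.0))) (λ.λ.0)
  →1  λ.λ.(λ.λ.0) (0 (λ.λ.0) (λ.0))
  →2  λ.λ.λ.0

Answer: normal form = λ.λ.λ.0  (in 2 steps)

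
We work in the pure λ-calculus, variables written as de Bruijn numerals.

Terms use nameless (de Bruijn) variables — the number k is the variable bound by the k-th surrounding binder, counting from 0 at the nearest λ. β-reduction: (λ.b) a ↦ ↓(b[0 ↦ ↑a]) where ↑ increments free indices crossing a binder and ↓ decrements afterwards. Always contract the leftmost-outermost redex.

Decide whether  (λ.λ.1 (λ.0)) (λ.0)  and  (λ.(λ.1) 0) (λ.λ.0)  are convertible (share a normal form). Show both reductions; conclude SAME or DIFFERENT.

Answer: SAME — A ⇓ λ.λ.0, B ⇓ λ.λ.0

Reduction:
Term A:
  start: (λ.λ.1 (λ.0)) (λ.0)
  [1] λ.(λ.0) (λ.0)
  [2] λ.λ.0

Term B:
  start: (λ.(λ.1) 0) (λ.λ.0)
  [1] (λ.λ.λ.0) (λ.λ.0)
  [2] λ.λ.0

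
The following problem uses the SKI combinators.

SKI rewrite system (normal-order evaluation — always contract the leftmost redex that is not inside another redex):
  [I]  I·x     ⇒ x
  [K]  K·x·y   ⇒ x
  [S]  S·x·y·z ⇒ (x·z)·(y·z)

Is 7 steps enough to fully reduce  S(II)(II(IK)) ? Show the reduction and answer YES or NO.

Answer: YES — reaches normal form SIK in 4 ≤ 7 steps

Reduction:
  start: S(II)(II(IK))
  step 1: SI(II(IK))
  step 2: SI(I(IK))
  step 3: SI(IK)
  step 4: SIK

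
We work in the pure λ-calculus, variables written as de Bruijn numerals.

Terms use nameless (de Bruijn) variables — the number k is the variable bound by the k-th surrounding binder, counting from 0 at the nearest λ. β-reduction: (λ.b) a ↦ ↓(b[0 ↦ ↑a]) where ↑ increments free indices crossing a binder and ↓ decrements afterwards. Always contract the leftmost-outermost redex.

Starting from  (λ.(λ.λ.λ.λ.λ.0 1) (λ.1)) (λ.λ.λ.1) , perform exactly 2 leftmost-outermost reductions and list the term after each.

Answer: after 2 steps: λ.λ.λ.λ.0 1

Reduction:
  start: (λ.(λ.λ.λ.λ.λ.0 1) (λ.1)) (λ.λ.λ.1)
  step 1: (λ.λ.λ.λ.λ.0 1) (λ.λ.λ.λ.1)
  step 2: λ.λ.λ.λ.0 1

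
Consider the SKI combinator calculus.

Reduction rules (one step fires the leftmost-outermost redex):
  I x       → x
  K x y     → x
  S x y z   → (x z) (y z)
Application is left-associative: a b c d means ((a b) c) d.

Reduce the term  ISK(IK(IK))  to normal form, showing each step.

Answer: normal form = SK(KK)  (in 3 steps)

Derivation:
  start: ISK(IK(IK))
  step 1: SK(IK(IK))
  step 2: SK(K(IK))
  step 3: SK(KK)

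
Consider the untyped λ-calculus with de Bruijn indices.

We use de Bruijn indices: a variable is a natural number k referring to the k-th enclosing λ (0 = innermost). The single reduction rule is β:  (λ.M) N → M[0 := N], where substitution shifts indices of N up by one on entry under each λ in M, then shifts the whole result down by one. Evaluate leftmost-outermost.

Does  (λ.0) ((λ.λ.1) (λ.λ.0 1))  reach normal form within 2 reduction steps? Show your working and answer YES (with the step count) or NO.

  start: (λ.0) ((λ.λ.1) (λ.λ.0 1))
  [1] (λ.λ.1) (λ.λ.0 1)
  [2] λ.λ.λ.0 1

Answer: YES — reaches normal form λ.λ.λ.0 1 in 2 ≤ 2 steps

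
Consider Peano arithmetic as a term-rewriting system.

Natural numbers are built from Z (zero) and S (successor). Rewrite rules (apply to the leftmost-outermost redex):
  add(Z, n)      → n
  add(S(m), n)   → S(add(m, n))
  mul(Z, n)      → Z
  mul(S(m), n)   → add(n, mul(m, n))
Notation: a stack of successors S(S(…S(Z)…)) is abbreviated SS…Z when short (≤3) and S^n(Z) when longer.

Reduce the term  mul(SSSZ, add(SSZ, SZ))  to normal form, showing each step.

  start: mul(SSSZ, add(SSZ, SZ))
  [1] add(add(SSZ, SZ), mul(SSZ, add(SSZ, SZ)))
  [2] add(S(add(SZ, SZ)), mul(SSZ, add(SSZ, SZ)))
  [3] S(add(add(SZ, SZ), mul(SSZ, add(SSZ, SZ))))
  [4] S(add(S(add(Z, SZ)), mul(SSZ, add(SSZ, SZ))))
  [5] S(S(add(add(Z, SZ), mul(SSZ, add(SSZ, SZ)))))
  [6] S(S(add(SZ, mul(SSZ, add(SSZ, SZ)))))
  [7] S(S(S(add(Z, mul(SSZ, add(SSZ, SZ))))))
  [8] S(S(S(mul(SSZ, add(SSZ, SZ)))))
  [9] S(S(S(add(add(SSZ, SZ), mul(SZ, add(SSZ, SZ))))))
  [10] S(S(S(add(S(add(SZ, SZ)), mul(SZ, add(SSZ, SZ))))))
  [11] S(S(S(S(add(add(SZ, SZ), mul(SZ, add(SSZ, SZ)))))))
  [12] S(S(S(S(add(S(add(Z, SZ)), mul(SZ, add(SSZ, SZ)))))))
  [13] S(S(S(S(S(add(add(Z, SZ), mul(SZ, add(SSZ, SZ))))))))
  [14] S(S(S(S(S(add(SZ, mul(SZ, add(SSZ, SZ))))))))
  [15] S(S(S(S(S(S(add(Z, mul(SZ, add(SSZ, SZ)))))))))
  [16] S(S(S(S(S(S(mul(SZ, add(SSZ, SZ))))))))
  [17] S(S(S(S(S(S(add(add(SSZ, SZ), mul(Z, add(SSZ, SZ)))))))))
  [18] S(S(S(S(S(S(add(S(add(SZ, SZ)), mul(Z, add(SSZ, SZ)))))))))
  [19] S(S(S(S(S(S(S(add(add(SZ, SZ), mul(Z, add(SSZ, SZ))))))))))
  [20] S(S(S(S(S(S(S(add(S(add(Z, SZ)), mul(Z, add(SSZ, SZ))))))))))
  [21] S(S(S(S(S(S(S(S(add(add(Z, SZ), mul(Z, add(SSZ, SZ)))))))))))
  [22] S(S(S(S(S(S(S(S(add(SZ, mul(Z, add(SSZ, SZ)))))))))))
  [23] S(S(S(S(S(S(S(S(S(add(Z, mul(Z, add(SSZ, SZ))))))))))))
  [24] S(S(S(S(S(S(S(S(S(mul(Z, add(SSZ, SZ)))))))))))
  [25] S^9(Z)

Answer: normal form = S^9(Z)  (in 25 steps)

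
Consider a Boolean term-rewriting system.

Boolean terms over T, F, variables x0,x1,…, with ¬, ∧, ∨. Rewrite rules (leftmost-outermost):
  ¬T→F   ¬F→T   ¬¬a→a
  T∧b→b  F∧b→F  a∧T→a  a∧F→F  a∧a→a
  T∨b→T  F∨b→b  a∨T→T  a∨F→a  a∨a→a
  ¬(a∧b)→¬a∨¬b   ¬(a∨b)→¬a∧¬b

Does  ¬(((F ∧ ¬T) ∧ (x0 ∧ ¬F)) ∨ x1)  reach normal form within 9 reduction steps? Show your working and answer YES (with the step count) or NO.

Answer: YES — reaches normal form ¬x1 in 7 ≤ 9 steps

Derivation:
  start: ¬(((F ∧ ¬T) ∧ (x0 ∧ ¬F)) ∨ x1)
  step 1: ¬((F ∧ ¬T) ∧ (x0 ∧ ¬F)) ∧ ¬x1
  step 2: (¬(F ∧ ¬T) ∨ ¬(x0 ∧ ¬F)) ∧ ¬x1
  step 3: ((¬F ∨ ¬¬T) ∨ ¬(x0 ∧ ¬F)) ∧ ¬x1
  step 4: ((T ∨ ¬¬T) ∨ ¬(x0 ∧ ¬F)) ∧ ¬x1
  step 5: (T ∨ ¬(x0 ∧ ¬F)) ∧ ¬x1
  step 6: T ∧ ¬x1
  step 7: ¬x1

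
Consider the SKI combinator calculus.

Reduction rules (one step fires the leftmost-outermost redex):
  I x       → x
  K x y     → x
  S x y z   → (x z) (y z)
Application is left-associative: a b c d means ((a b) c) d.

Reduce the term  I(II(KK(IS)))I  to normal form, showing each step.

Answer: normal form = KI  (in 4 steps)

Reduction:
  start: I(II(KK(IS)))I
  →1  II(KK(IS))I
  →2  I(KK(IS))I
  →3  KK(IS)I
  →4  KI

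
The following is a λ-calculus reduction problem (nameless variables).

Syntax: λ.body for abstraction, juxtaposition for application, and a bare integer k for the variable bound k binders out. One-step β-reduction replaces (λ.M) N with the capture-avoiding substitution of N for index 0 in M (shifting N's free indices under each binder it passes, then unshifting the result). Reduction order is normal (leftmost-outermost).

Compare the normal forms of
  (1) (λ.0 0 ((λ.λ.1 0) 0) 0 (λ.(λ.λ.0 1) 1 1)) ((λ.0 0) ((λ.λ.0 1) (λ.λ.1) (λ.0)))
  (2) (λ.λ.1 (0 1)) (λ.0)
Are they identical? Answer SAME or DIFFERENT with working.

Term A:
  start: (λ.0 0 ((λ.λ.1 0) 0) 0 (λ.(λ.λ.0 1) 1 1)) ((λ.0 0) ((λ.λ.0 1) (λ.λ.1) (λ.0)))
  →1  (λ.0 0) ((λ.λ.0 1) (λ.λ.1) (λ.0)) ((λ.0 0) ((λ.λ.0 1) (λ.λ.1) (λ.0))) ((λ.λ.1 0) ((λ.0 0) ((λ.λ.0 1) (λ.λ.1) (λ.0)))) ((λ.0 0) ((λ.λ.0 1) (λ.λ.1) (λ.0))) (λ.(λ.λ.0 1) ((λ.0 0) ((λ.λ.0 1) (λ.λ.1) (λ.0))) ((λ.0 0) ((λ.λ.0 1) (λ.λ.1) (λ.0))))
  →2  (λ.λ.0 1) (λ.λ.1) (λ.0) ((λ.λ.0 1) (λ.λ.1) (λ.0)) ((λ.0 0) ((λ.λ.0 1) (λ.λ.1) (λ.0))) ((λ.λ.1 0) ((λ.0 0) ((λ.λ.0 1) (λ.λ.1) (λ.0)))) ((λ.0 0) ((λ.λ.0 1) (λ.λ.1) (λ.0))) (λ.(λ.λ.0 1) ((λ.0 0) ((λ.λ.0 1) (λ.λ.1) (λ.0))) ((λ.0 0) ((λ.λ.0 1) (λ.λ.1) (λ.0))))
  →3  (λ.0 (λ.λ.1)) (λ.0) ((λ.λ.0 1) (λ.λ.1) (λ.0)) ((λ.0 0) ((λ.λ.0 1) (λ.λ.1) (λ.0))) ((λ.λ.1 0) ((λ.0 0) ((λ.λ.0 1) (λ.λ.1) (λ.0)))) ((λ.0 0) ((λ.λ.0 1) (λ.λ.1) (λ.0))) (λ.(λ.λ.0 1) ((λ.0 0) ((λ.λ.0 1) (λ.λ.1) (λ.0))) ((λ.0 0) ((λ.λ.0 1) (λ.λ.1) (λ.0))))
  →4  (λ.0) (λ.λ.1) ((λ.λ.0 1) (λ.λ.1) (λ.0)) ((λ.0 0) ((λ.λ.0 1) (λ.λ.1) (λ.0))) ((λ.λ.1 0) ((λ.0 0) ((λ.λ.0 1) (λ.λ.1) (λ.0)))) ((λ.0 0) ((λ.λ.0 1) (λ.λ.1) (λ.0))) (λ.(λ.λ.0 1) ((λ.0 0) ((λ.λ.0 1) (λ.λ.1) (λ.0))) ((λ.0 0) ((λ.λ.0 1) (λ.λ.1) (λ.0))))
  →5  (λ.λ.1) ((λ.λ.0 1) (λ.λ.1) (λ.0)) ((λ.0 0) ((λ.λ.0 1) (λ.λ.1) (λ.0))) ((λ.λ.1 0) ((λ.0 0) ((λ.λ.0 1) (λ.λ.1) (λ.0)))) ((λ.0 0) ((λ.λ.0 1) (λ.λ.1) (λ.0))) (λ.(λ.λ.0 1) ((λ.0 0) ((λ.λ.0 1) (λ.λ.1) (λ.0))) ((λ.0 0) ((λ.λ.0 1) (λ.λ.1) (λ.0))))
  →6  (λ.(λ.λ.0 1) (λ.λ.1) (λ.0)) ((λ.0 0) ((λ.λ.0 1) (λ.λ.1) (λ.0))) ((λ.λ.1 0) ((λ.0 0) ((λ.λ.0 1) (λ.λ.1) (λ.0)))) ((λ.0 0) ((λ.λ.0 1) (λ.λ.1) (λ.0))) (λ.(λ.λ.0 1) ((λ.0 0) ((λ.λ.0 1) (λ.λ.1) (λ.0))) ((λ.0 0) ((λ.λ.0 1) (λ.λ.1) (λ.0))))
  →7  (λ.λ.0 1) (λ.λ.1) (λ.0) ((λ.λ.1 0) ((λ.0 0) ((λ.λ.0 1) (λ.λ.1) (λ.0)))) ((λ.0 0) ((λ.λ.0 1) (λ.λ.1) (λ.0))) (λ.(λ.λ.0 1) ((λ.0 0) ((λ.λ.0 1) (λ.λ.1) (λ.0))) ((λ.0 0) ((λ.λ.0 1) (λ.λ.1) (λ.0))))
  →8  (λ.0 (λ.λ.1)) (λ.0) ((λ.λ.1 0) ((λ.0 0) ((λ.λ.0 1) (λ.λ.1) (λ.0)))) ((λ.0 0) ((λ.λ.0 1) (λ.λ.1) (λ.0))) (λ.(λ.λ.0 1) ((λ.0 0) ((λ.λ.0 1) (λ.λ.1) (λ.0))) ((λ.0 0) ((λ.λ.0 1) (λ.λ.1) (λ.0))))
  →9  (λ.0) (λ.λ.1) ((λ.λ.1 0) ((λ.0 0) ((λ.λ.0 1) (λ.λ.1) (λ.0)))) ((λ.0 0) ((λ.λ.0 1) (λ.λ.1) (λ.0))) (λ.(λ.λ.0 1) ((λ.0 0) ((λ.λ.0 1) (λ.λ.1) (λ.0))) ((λ.0 0) ((λ.λ.0 1) (λ.λ.1) (λ.0))))
  →10  (λ.λ.1) ((λ.λ.1 0) ((λ.0 0) ((λ.λ.0 1) (λ.λ.1) (λ.0)))) ((λ.0 0) ((λ.λ.0 1) (λ.λ.1) (λ.0))) (λ.(λ.λ.0 1) ((λ.0 0) ((λ.λ.0 1) (λ.λ.1) (λ.0))) ((λ.0 0) ((λ.λ.0 1) (λ.λ.1) (λ.0))))
  →11  (λ.(λ.λ.1 0) ((λ.0 0) ((λ.λ.0 1) (λ.λ.1) (λ.0)))) ((λ.0 0) ((λ.λ.0 1) (λ.λ.1) (λ.0))) (λ.(λ.λ.0 1) ((λ.0 0) ((λ.λ.0 1) (λ.λ.1) (λ.0))) ((λ.0 0) ((λ.λ.0 1) (λ.λ.1) (λ.0))))
  →12  (λ.λ.1 0) ((λ.0 0) ((λ.λ.0 1) (λ.λ.1) (λ.0))) (λ.(λ.λ.0 1) ((λ.0 0) ((λ.λ.0 1) (λ.λ.1) (λ.0))) ((λ.0 0) ((λ.λ.0 1) (λ.λ.1) (λ.0))))
  →13  (λ.(λ.0 0) ((λ.λ.0 1) (λ.λ.1) (λ.0)) 0) (λ.(λ.λ.0 1) ((λ.0 0) ((λ.λ.0 1) (λ.λ.1) (λ.0))) ((λ.0 0) ((λ.λ.0 1) (λ.λ.1) (λ.0))))
  →14  (λ.0 0) ((λ.λ.0 1) (λ.λ.1) (λ.0)) (λ.(λ.λ.0 1) ((λ.0 0) ((λ.λ.0 1) (λ.λ.1) (λ.0))) ((λ.0 0) ((λ.λ.0 1) (λ.λ.1) (λ.0))))
  →15  (λ.λ.0 1) (λ.λ.1) (λ.0) ((λ.λ.0 1) (λ.λ.1) (λ.0)) (λ.(λ.λ.0 1) ((λ.0 0) ((λ.λ.0 1) (λ.λ.1) (λ.0))) ((λ.0 0) ((λ.λ.0 1) (λ.λ.1) (λ.0))))
  →16  (λ.0 (λ.λ.1)) (λ.0) ((λ.λ.0 1) (λ.λ.1) (λ.0)) (λ.(λ.λ.0 1) ((λ.0 0) ((λ.λ.0 1) (λ.λ.1) (λ.0))) ((λ.0 0) ((λ.λ.0 1) (λ.λ.1) (λ.0))))
  →17  (λ.0) (λ.λ.1) ((λ.λ.0 1) (λ.λ.1) (λ.0)) (λ.(λ.λ.0 1) ((λ.0 0) ((λ.λ.0 1) (λ.λ.1) (λ.0))) ((λ.0 0) ((λ.λ.0 1) (λ.λ.1) (λ.0))))
  →18  (λ.λ.1) ((λ.λ.0 1) (λ.λ.1) (λ.0)) (λ.(λ.λ.0 1) ((λ.0 0) ((λ.λ.0 1) (λ.λ.1) (λ.0))) ((λ.0 0) ((λ.λ.0 1) (λ.λ.1) (λ.0))))
  →19  (λ.(λ.λ.0 1) (λ.λ.1) (λ.0)) (λ.(λ.λ.0 1) ((λ.0 0) ((λ.λ.0 1) (λ.λ.1) (λ.0))) ((λ.0 0) ((λ.λ.0 1) (λ.λ.1) (λ.0))))
  →20  (λ.λ.0 1) (λ.λ.1) (λ.0)
  →21  (λ.0 (λ.λ.1)) (λ.0)
  →22  (λ.0) (λ.λ.1)
  →23  λ.λ.1

Term B:
  start: (λ.λ.1 (0 1)) (λ.0)
  →1  λ.(λ.0) (0 (λ.0))
  →2  λ.0 (λ.0)

Answer: DIFFERENT — A ⇓ λ.λ.1, B ⇓ λ.0 (λ.0)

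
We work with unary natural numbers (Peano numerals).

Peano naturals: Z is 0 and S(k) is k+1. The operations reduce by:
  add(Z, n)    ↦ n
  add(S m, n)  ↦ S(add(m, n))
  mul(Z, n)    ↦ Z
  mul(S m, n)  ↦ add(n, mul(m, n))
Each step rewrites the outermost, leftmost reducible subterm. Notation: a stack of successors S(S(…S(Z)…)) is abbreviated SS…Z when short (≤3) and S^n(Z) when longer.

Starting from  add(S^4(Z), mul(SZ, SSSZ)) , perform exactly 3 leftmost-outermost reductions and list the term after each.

Answer: after 3 steps: S(S(S(add(SZ, mul(SZ, SSSZ)))))

Working:
  start: add(S^4(Z), mul(SZ, SSSZ))
  →1  S(add(SSSZ, mul(SZ, SSSZ)))
  →2  S(S(add(SSZ, mul(SZ, SSSZ))))
  →3  S(S(S(add(SZ, mul(SZ, SSSZ)))))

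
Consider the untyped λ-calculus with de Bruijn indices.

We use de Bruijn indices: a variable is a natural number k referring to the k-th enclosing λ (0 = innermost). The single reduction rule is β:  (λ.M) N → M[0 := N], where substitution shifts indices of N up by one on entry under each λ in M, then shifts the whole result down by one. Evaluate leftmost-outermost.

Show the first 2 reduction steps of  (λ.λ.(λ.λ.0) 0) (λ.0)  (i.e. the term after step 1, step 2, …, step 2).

Answer: after 2 steps: λ.λ.0

Derivation:
  start: (λ.λ.(λ.λ.0) 0) (λ.0)
  [1] λ.(λ.λ.0) 0
  [2] λ.λ.0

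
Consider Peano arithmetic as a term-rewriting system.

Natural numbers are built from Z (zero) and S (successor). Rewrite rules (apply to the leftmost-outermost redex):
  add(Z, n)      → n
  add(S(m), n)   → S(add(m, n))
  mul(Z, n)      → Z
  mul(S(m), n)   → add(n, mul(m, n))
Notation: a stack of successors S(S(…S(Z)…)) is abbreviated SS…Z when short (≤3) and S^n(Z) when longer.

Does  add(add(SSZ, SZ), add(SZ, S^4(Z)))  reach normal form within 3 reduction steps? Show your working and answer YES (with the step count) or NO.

  start: add(add(SSZ, SZ), add(SZ, S^4(Z)))
  →1  add(S(add(SZ, SZ)), add(SZ, S^4(Z)))
  →2  S(add(add(SZ, SZ), add(SZ, S^4(Z))))
  →3  S(add(S(add(Z, SZ)), add(SZ, S^4(Z))))

Answer: NO — after 3 steps the term is S(add(S(add(Z, SZ)), add(SZ, S^4(Z)))), not yet normal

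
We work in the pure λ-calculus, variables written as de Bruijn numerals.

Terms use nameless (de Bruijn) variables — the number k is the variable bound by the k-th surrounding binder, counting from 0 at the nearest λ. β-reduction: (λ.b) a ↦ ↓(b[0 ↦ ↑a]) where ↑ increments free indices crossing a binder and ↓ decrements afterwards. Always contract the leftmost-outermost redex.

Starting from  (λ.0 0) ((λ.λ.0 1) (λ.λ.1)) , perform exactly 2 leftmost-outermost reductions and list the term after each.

Answer: after 2 steps: (λ.0 (λ.λ.1)) ((λ.λ.0 1) (λ.λ.1))

Working:
  start: (λ.0 0) ((λ.λ.0 1) (λ.λ.1))
  [1] (λ.λ.0 1) (λ.λ.1) ((λ.λ.0 1) (λ.λ.1))
  [2] (λ.0 (λ.λ.1)) ((λ.λ.0 1) (λ.λ.1))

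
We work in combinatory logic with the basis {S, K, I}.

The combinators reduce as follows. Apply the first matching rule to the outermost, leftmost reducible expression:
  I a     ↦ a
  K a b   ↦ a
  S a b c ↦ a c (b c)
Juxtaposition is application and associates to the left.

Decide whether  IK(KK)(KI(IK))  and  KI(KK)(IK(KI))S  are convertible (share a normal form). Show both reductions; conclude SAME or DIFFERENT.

Term A:
  start: IK(KK)(KI(IK))
  step 1: K(KK)(KI(IK))
  step 2: KK

Term B:
  start: KI(KK)(IK(KI))S
  step 1: I(IK(KI))S
  step 2: IK(KI)S
  step 3: K(KI)S
  step 4: KI

Answer: DIFFERENT — A ⇓ KK, B ⇓ KI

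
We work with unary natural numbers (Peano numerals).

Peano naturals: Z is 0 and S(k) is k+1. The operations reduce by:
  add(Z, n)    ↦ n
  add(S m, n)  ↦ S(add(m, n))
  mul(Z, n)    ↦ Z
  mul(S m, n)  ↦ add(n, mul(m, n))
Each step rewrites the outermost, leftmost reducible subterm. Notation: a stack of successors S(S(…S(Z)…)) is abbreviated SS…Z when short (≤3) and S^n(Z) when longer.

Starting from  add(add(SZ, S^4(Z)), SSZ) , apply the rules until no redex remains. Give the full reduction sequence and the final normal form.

Answer: normal form = S^7(Z)  (in 8 steps)

Derivation:
  start: add(add(SZ, S^4(Z)), SSZ)
  [1] add(S(add(Z, S^4(Z))), SSZ)
  [2] S(add(add(Z, S^4(Z)), SSZ))
  [3] S(add(S^4(Z), SSZ))
  [4] S(S(add(SSSZ, SSZ)))
  [5] S(S(S(add(SSZ, SSZ))))
  [6] S(S(S(S(add(SZ, SSZ)))))
  [7] S(S(S(S(S(add(Z, SSZ))))))
  [8] S^7(Z)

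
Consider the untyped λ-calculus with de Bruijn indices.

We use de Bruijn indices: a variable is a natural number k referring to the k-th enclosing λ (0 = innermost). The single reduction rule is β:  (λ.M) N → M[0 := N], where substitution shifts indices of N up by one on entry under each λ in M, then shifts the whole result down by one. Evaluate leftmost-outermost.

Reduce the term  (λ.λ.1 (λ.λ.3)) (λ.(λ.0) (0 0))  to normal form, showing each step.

  start: (λ.λ.1 (λ.λ.3)) (λ.(λ.0) (0 0))
  →1  λ.(λ.(λ.0) (0 0)) (λ.λ.λ.(λ.0) (0 0))
  →2  λ.(λ.0) ((λ.λ.λ.(λ.0) (0 0)) (λ.λ.λ.(λ.0) (0 0)))
  →3  λ.(λ.λ.λ.(λ.0) (0 0)) (λ.λ.λ.(λ.0) (0 0))
  →4  λ.λ.λ.(λ.0) (0 0)
  →5  λ.λ.λ.0 0

Answer: normal form = λ.λ.λ.0 0  (in 5 steps)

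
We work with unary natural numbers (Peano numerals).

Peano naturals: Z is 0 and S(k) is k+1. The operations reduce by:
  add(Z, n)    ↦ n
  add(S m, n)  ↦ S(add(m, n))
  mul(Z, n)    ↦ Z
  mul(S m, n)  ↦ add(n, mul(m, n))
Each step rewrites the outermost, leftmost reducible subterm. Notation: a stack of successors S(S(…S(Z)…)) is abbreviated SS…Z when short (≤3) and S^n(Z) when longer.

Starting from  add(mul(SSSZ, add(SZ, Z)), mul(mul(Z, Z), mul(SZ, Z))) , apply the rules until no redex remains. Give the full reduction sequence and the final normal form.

Answer: normal form = SSSZ  (in 22 steps)

Working:
  start: add(mul(SSSZ, add(SZ, Z)), mul(mul(Z, Z), mul(SZ, Z)))
  step 1: add(add(add(SZ, Z), mul(SSZ, add(SZ, Z))), mul(mul(Z, Z), mul(SZ, Z)))
  step 2: add(add(S(add(Z, Z)), mul(SSZ, add(SZ, Z))), mul(mul(Z, Z), mul(SZ, Z)))
  step 3: add(S(add(add(Z, Z), mul(SSZ, add(SZ, Z)))), mul(mul(Z, Z), mul(SZ, Z)))
  step 4: S(add(add(add(Z, Z), mul(SSZ, add(SZ, Z))), mul(mul(Z, Z), mul(SZ, Z))))
  step 5: S(add(add(Z, mul(SSZ, add(SZ, Z))), mul(mul(Z, Z), mul(SZ, Z))))
  step 6: S(add(mul(SSZ, add(SZ, Z)), mul(mul(Z, Z), mul(SZ, Z))))
  step 7: S(add(add(add(SZ, Z), mul(SZ, add(SZ, Z))), mul(mul(Z, Z), mul(SZ, Z))))
  step 8: S(add(add(S(add(Z, Z)), mul(SZ, add(SZ, Z))), mul(mul(Z, Z), mul(SZ, Z))))
  step 9: S(add(S(add(add(Z, Z), mul(SZ, add(SZ, Z)))), mul(mul(Z, Z), mul(SZ, Z))))
  step 10: S(S(add(add(add(Z, Z), mul(SZ, add(SZ, Z))), mul(mul(Z, Z), mul(SZ, Z)))))
  step 11: S(S(add(add(Z, mul(SZ, add(SZ, Z))), mul(mul(Z, Z), mul(SZ, Z)))))
  step 12: S(S(add(mul(SZ, add(SZ, Z)), mul(mul(Z, Z), mul(SZ, Z)))))
  step 13: S(S(add(add(add(SZ, Z), mul(Z, add(SZ, Z))), mul(mul(Z, Z), mul(SZ, Z)))))
  step 14: S(S(add(add(S(add(Z, Z)), mul(Z, add(SZ, Z))), mul(mul(Z, Z), mul(SZ, Z)))))
  step 15: S(S(add(S(add(add(Z, Z), mul(Z, add(SZ, Z)))), mul(mul(Z, Z), mul(SZ, Z)))))
  step 16: S(S(S(add(add(add(Z, Z), mul(Z, add(SZ, Z))), mul(mul(Z, Z), mul(SZ, Z))))))
  step 17: S(S(S(add(add(Z, mul(Z, add(SZ, Z))), mul(mul(Z, Z), mul(SZ, Z))))))
  step 18: S(S(S(add(mul(Z, add(SZ, Z)), mul(mul(Z, Z), mul(SZ, Z))))))
  step 19: S(S(S(add(Z, mul(mul(Z, Z), mul(SZ, Z))))))
  step 20: S(S(S(mul(mul(Z, Z), mul(SZ, Z)))))
  step 21: S(S(S(mul(Z, mul(SZ, Z)))))
  step 22: SSSZ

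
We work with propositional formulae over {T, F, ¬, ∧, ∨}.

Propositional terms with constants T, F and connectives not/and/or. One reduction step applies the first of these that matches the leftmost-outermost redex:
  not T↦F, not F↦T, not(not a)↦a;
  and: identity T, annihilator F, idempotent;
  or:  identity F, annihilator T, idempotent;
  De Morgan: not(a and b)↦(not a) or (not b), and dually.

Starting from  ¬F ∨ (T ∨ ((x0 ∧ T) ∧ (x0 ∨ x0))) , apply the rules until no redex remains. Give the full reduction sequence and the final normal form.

Answer: normal form = T  (in 2 steps)

Derivation:
  start: ¬F ∨ (T ∨ ((x0 ∧ T) ∧ (x0 ∨ x0)))
  →1  T ∨ (T ∨ ((x0 ∧ T) ∧ (x0 ∨ x0)))
  →2  T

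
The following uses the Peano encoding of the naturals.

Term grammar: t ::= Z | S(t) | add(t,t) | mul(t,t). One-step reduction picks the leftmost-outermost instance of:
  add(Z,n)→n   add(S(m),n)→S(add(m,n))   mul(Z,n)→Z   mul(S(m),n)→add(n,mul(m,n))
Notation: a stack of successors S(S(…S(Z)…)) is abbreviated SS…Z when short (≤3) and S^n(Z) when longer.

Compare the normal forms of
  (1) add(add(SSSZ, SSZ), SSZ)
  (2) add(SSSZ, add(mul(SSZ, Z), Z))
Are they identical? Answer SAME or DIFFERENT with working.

Term A:
  start: add(add(SSSZ, SSZ), SSZ)
  [1] add(S(add(SSZ, SSZ)), SSZ)
  [2] S(add(add(SSZ, SSZ), SSZ))
  [3] S(add(S(add(SZ, SSZ)), SSZ))
  [4] S(S(add(add(SZ, SSZ), SSZ)))
  [5] S(S(add(S(add(Z, SSZ)), SSZ)))
  [6] S(S(S(add(add(Z, SSZ), SSZ))))
  [7] S(S(S(add(SSZ, SSZ))))
  [8] S(S(S(S(add(SZ, SSZ)))))
  [9] S(S(S(S(S(add(Z, SSZ))))))
  [10] S^7(Z)

Term B:
  start: add(SSSZ, add(mul(SSZ, Z), Z))
  [1] S(add(SSZ, add(mul(SSZ, Z), Z)))
  [2] S(S(add(SZ, add(mul(SSZ, Z), Z))))
  [3] S(S(S(add(Z, add(mul(SSZ, Z), Z)))))
  [4] S(S(S(add(mul(SSZ, Z), Z))))
  [5] S(S(S(add(add(Z, mul(SZ, Z)), Z))))
  [6] S(S(S(add(mul(SZ, Z), Z))))
  [7] S(S(S(add(add(Z, mul(Z, Z)), Z))))
  [8] S(S(S(add(mul(Z, Z), Z))))
  [9] S(S(S(add(Z, Z))))
  [10] SSSZ

Answer: DIFFERENT — A ⇓ S^7(Z), B ⇓ SSSZ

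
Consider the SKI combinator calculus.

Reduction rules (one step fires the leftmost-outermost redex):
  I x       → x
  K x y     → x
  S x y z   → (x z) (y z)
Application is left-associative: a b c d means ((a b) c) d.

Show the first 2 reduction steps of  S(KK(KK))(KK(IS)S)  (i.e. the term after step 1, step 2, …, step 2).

Answer: after 2 steps: SK(KS)

Reduction:
  start: S(KK(KK))(KK(IS)S)
  step 1: SK(KK(IS)S)
  step 2: SK(KS)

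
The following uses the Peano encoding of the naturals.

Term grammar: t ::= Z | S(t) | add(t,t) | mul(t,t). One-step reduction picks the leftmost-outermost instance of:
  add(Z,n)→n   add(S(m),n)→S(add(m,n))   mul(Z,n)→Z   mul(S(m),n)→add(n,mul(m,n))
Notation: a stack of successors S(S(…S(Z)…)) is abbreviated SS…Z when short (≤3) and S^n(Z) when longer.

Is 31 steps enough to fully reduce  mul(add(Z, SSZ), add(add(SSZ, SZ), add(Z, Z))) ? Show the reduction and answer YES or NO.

  start: mul(add(Z, SSZ), add(add(SSZ, SZ), add(Z, Z)))
  step 1: mul(SSZ, add(add(SSZ, SZ), add(Z, Z)))
  step 2: add(add(add(SSZ, SZ), add(Z, Z)), mul(SZ, add(add(SSZ, SZ), add(Z, Z))))
  step 3: add(add(S(add(SZ, SZ)), add(Z, Z)), mul(SZ, add(add(SSZ, SZ), add(Z, Z))))
  step 4: add(S(add(add(SZ, SZ), add(Z, Z))), mul(SZ, add(add(SSZ, SZ), add(Z, Z))))
  step 5: S(add(add(add(SZ, SZ), add(Z, Z)), mul(SZ, add(add(SSZ, SZ), add(Z, Z)))))
  step 6: S(add(add(S(add(Z, SZ)), add(Z, Z)), mul(SZ, add(add(SSZ, SZ), add(Z, Z)))))
  step 7: S(add(S(add(add(Z, SZ), add(Z, Z))), mul(SZ, add(add(SSZ, SZ), add(Z, Z)))))
  step 8: S(S(add(add(add(Z, SZ), add(Z, Z)), mul(SZ, add(add(SSZ, SZ), add(Z, Z))))))
  step 9: S(S(add(add(SZ, add(Z, Z)), mul(SZ, add(add(SSZ, SZ), add(Z, Z))))))
  step 10: S(S(add(S(add(Z, add(Z, Z))), mul(SZ, add(add(SSZ, SZ), add(Z, Z))))))
  step 11: S(S(S(add(add(Z, add(Z, Z)), mul(SZ, add(add(SSZ, SZ), add(Z, Z)))))))
  step 12: S(S(S(add(add(Z, Z), mul(SZ, add(add(SSZ, SZ), add(Z, Z)))))))
  step 13: S(S(S(add(Z, mul(SZ, add(add(SSZ, SZ), add(Z, Z)))))))
  step 14: S(S(S(mul(SZ, add(add(SSZ, SZ), add(Z, Z))))))
  step 15: S(S(S(add(add(add(SSZ, SZ), add(Z, Z)), mul(Z, add(add(SSZ, SZ), add(Z, Z)))))))
  step 16: S(S(S(add(add(S(add(SZ, SZ)), add(Z, Z)), mul(Z, add(add(SSZ, SZ), add(Z, Z)))))))
  step 17: S(S(S(add(S(add(add(SZ, SZ), add(Z, Z))), mul(Z, add(add(SSZ, SZ), add(Z, Z)))))))
  step 18: S(S(S(S(add(add(add(SZ, SZ), add(Z, Z)), mul(Z, add(add(SSZ, SZ), add(Z, Z))))))))
  step 19: S(S(S(S(add(add(S(add(Z, SZ)), add(Z, Z)), mul(Z, add(add(SSZ, SZ), add(Z, Z))))))))
  step 20: S(S(S(S(add(S(add(add(Z, SZ), add(Z, Z))), mul(Z, add(add(SSZ, SZ), add(Z, Z))))))))
  step 21: S(S(S(S(S(add(add(add(Z, SZ), add(Z, Z)), mul(Z, add(add(SSZ, SZ), add(Z, Z)))))))))
  step 22: S(S(S(S(S(add(add(SZ, add(Z, Z)), mul(Z, add(add(SSZ, SZ), add(Z, Z)))))))))
  step 23: S(S(S(S(S(add(S(add(Z, add(Z, Z))), mul(Z, add(add(SSZ, SZ), add(Z, Z)))))))))
  step 24: S(S(S(S(S(S(add(add(Z, add(Z, Z)), mul(Z, add(add(SSZ, SZ), add(Z, Z))))))))))
  step 25: S(S(S(S(S(S(add(add(Z, Z), mul(Z, add(add(SSZ, SZ), add(Z, Z))))))))))
  step 26: S(S(S(S(S(S(add(Z, mul(Z, add(add(SSZ, SZ), add(Z, Z))))))))))
  step 27: S(S(S(S(S(S(mul(Z, add(add(SSZ, SZ), add(Z, Z)))))))))
  step 28: S^6(Z)

Answer: YES — reaches normal form S^6(Z) in 28 ≤ 31 steps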